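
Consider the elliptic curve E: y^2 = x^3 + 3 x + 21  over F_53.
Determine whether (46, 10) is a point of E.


Check whether y^2 = x^3 + 3 x + 21 (mod 53) for (x, y) = (46, 10).
LHS: y^2 = 10^2 mod 53 = 47
RHS: x^3 + 3 x + 21 = 46^3 + 3*46 + 21 mod 53 = 28
LHS != RHS

No, not on the curve


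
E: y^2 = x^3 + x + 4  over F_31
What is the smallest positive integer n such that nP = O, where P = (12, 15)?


Compute successive multiples of P until we hit O:
  1P = (12, 15)
  2P = (8, 20)
  3P = (30, 23)
  4P = (29, 5)
  5P = (0, 29)
  6P = (4, 17)
  7P = (17, 25)
  8P = (6, 28)
  ... (continuing to 26P)
  26P = O

ord(P) = 26


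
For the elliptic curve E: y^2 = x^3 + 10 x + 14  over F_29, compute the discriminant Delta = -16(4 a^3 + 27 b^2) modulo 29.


4 a^3 + 27 b^2 = 4*10^3 + 27*14^2 = 4000 + 5292 = 9292
Delta = -16 * (9292) = -148672
Delta mod 29 = 11

Delta = 11 (mod 29)


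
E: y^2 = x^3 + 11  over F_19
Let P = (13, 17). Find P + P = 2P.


Doubling: s = (3 x1^2 + a) / (2 y1)
s = (3*13^2 + 0) / (2*17) mod 19 = 11
x3 = s^2 - 2 x1 mod 19 = 11^2 - 2*13 = 0
y3 = s (x1 - x3) - y1 mod 19 = 11 * (13 - 0) - 17 = 12

2P = (0, 12)


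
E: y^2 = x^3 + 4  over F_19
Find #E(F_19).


For each x in F_19, count y with y^2 = x^3 + 0 x + 4 mod 19:
  x = 0: RHS = 4, y in [2, 17]  -> 2 point(s)
  x = 1: RHS = 5, y in [9, 10]  -> 2 point(s)
  x = 4: RHS = 11, y in [7, 12]  -> 2 point(s)
  x = 6: RHS = 11, y in [7, 12]  -> 2 point(s)
  x = 7: RHS = 5, y in [9, 10]  -> 2 point(s)
  x = 9: RHS = 11, y in [7, 12]  -> 2 point(s)
  x = 10: RHS = 16, y in [4, 15]  -> 2 point(s)
  x = 11: RHS = 5, y in [9, 10]  -> 2 point(s)
  x = 13: RHS = 16, y in [4, 15]  -> 2 point(s)
  x = 15: RHS = 16, y in [4, 15]  -> 2 point(s)
Affine points: 20. Add the point at infinity: total = 21.

#E(F_19) = 21


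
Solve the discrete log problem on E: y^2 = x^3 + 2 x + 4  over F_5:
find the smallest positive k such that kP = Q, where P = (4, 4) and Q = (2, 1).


Enumerate multiples of P until we hit Q = (2, 1):
  1P = (4, 4)
  2P = (2, 1)
Match found at i = 2.

k = 2


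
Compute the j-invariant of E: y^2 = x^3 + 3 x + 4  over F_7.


Delta = -16(4 a^3 + 27 b^2) mod 7 = 5
-1728 * (4 a)^3 = -1728 * (4*3)^3 mod 7 = 6
j = 6 * 5^(-1) mod 7 = 4

j = 4 (mod 7)


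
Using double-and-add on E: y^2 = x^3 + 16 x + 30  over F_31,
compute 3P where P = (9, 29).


k = 3 = 11_2 (binary, LSB first: 11)
Double-and-add from P = (9, 29):
  bit 0 = 1: acc = O + (9, 29) = (9, 29)
  bit 1 = 1: acc = (9, 29) + (7, 12) = (2, 15)

3P = (2, 15)


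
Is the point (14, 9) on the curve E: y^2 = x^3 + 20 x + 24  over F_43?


Check whether y^2 = x^3 + 20 x + 24 (mod 43) for (x, y) = (14, 9).
LHS: y^2 = 9^2 mod 43 = 38
RHS: x^3 + 20 x + 24 = 14^3 + 20*14 + 24 mod 43 = 38
LHS = RHS

Yes, on the curve


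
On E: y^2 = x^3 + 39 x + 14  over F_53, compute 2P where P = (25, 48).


Doubling: s = (3 x1^2 + a) / (2 y1)
s = (3*25^2 + 39) / (2*48) mod 53 = 10
x3 = s^2 - 2 x1 mod 53 = 10^2 - 2*25 = 50
y3 = s (x1 - x3) - y1 mod 53 = 10 * (25 - 50) - 48 = 20

2P = (50, 20)


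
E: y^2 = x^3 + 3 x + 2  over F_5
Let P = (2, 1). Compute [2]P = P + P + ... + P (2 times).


k = 2 = 10_2 (binary, LSB first: 01)
Double-and-add from P = (2, 1):
  bit 0 = 0: acc unchanged = O
  bit 1 = 1: acc = O + (1, 4) = (1, 4)

2P = (1, 4)


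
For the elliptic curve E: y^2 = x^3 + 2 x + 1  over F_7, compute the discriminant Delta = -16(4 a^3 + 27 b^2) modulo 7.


4 a^3 + 27 b^2 = 4*2^3 + 27*1^2 = 32 + 27 = 59
Delta = -16 * (59) = -944
Delta mod 7 = 1

Delta = 1 (mod 7)


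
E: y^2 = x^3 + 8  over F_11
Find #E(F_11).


For each x in F_11, count y with y^2 = x^3 + 0 x + 8 mod 11:
  x = 1: RHS = 9, y in [3, 8]  -> 2 point(s)
  x = 2: RHS = 5, y in [4, 7]  -> 2 point(s)
  x = 5: RHS = 1, y in [1, 10]  -> 2 point(s)
  x = 6: RHS = 4, y in [2, 9]  -> 2 point(s)
  x = 8: RHS = 3, y in [5, 6]  -> 2 point(s)
  x = 9: RHS = 0, y in [0]  -> 1 point(s)
Affine points: 11. Add the point at infinity: total = 12.

#E(F_11) = 12


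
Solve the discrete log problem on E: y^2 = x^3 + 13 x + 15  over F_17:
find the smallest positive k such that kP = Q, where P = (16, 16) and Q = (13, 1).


Enumerate multiples of P until we hit Q = (13, 1):
  1P = (16, 16)
  2P = (15, 10)
  3P = (5, 16)
  4P = (13, 1)
Match found at i = 4.

k = 4


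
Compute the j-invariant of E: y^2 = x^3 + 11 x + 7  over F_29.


Delta = -16(4 a^3 + 27 b^2) mod 29 = 20
-1728 * (4 a)^3 = -1728 * (4*11)^3 mod 29 = 16
j = 16 * 20^(-1) mod 29 = 24

j = 24 (mod 29)


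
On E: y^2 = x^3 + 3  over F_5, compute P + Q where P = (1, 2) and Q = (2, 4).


P != Q, so use the chord formula.
s = (y2 - y1) / (x2 - x1) = (2) / (1) mod 5 = 2
x3 = s^2 - x1 - x2 mod 5 = 2^2 - 1 - 2 = 1
y3 = s (x1 - x3) - y1 mod 5 = 2 * (1 - 1) - 2 = 3

P + Q = (1, 3)


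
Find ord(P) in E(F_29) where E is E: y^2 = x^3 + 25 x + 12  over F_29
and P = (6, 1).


Compute successive multiples of P until we hit O:
  1P = (6, 1)
  2P = (24, 20)
  3P = (19, 3)
  4P = (9, 3)
  5P = (8, 17)
  6P = (21, 24)
  7P = (1, 26)
  8P = (18, 1)
  ... (continuing to 29P)
  29P = O

ord(P) = 29


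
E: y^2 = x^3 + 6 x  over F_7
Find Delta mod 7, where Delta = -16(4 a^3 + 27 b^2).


4 a^3 + 27 b^2 = 4*6^3 + 27*0^2 = 864 + 0 = 864
Delta = -16 * (864) = -13824
Delta mod 7 = 1

Delta = 1 (mod 7)


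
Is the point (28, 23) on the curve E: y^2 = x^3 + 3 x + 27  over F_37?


Check whether y^2 = x^3 + 3 x + 27 (mod 37) for (x, y) = (28, 23).
LHS: y^2 = 23^2 mod 37 = 11
RHS: x^3 + 3 x + 27 = 28^3 + 3*28 + 27 mod 37 = 11
LHS = RHS

Yes, on the curve


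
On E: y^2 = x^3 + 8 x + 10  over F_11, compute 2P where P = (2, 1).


Doubling: s = (3 x1^2 + a) / (2 y1)
s = (3*2^2 + 8) / (2*1) mod 11 = 10
x3 = s^2 - 2 x1 mod 11 = 10^2 - 2*2 = 8
y3 = s (x1 - x3) - y1 mod 11 = 10 * (2 - 8) - 1 = 5

2P = (8, 5)


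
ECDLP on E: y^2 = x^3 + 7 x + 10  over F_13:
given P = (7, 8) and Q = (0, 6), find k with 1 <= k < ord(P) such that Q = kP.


Enumerate multiples of P until we hit Q = (0, 6):
  1P = (7, 8)
  2P = (11, 12)
  3P = (9, 3)
  4P = (0, 7)
  5P = (10, 12)
  6P = (5, 12)
  7P = (5, 1)
  8P = (10, 1)
  9P = (0, 6)
Match found at i = 9.

k = 9


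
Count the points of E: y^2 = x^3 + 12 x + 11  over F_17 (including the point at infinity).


For each x in F_17, count y with y^2 = x^3 + 12 x + 11 mod 17:
  x = 2: RHS = 9, y in [3, 14]  -> 2 point(s)
  x = 4: RHS = 4, y in [2, 15]  -> 2 point(s)
  x = 5: RHS = 9, y in [3, 14]  -> 2 point(s)
  x = 7: RHS = 13, y in [8, 9]  -> 2 point(s)
  x = 9: RHS = 15, y in [7, 10]  -> 2 point(s)
  x = 10: RHS = 9, y in [3, 14]  -> 2 point(s)
  x = 12: RHS = 13, y in [8, 9]  -> 2 point(s)
  x = 13: RHS = 1, y in [1, 16]  -> 2 point(s)
  x = 14: RHS = 16, y in [4, 13]  -> 2 point(s)
  x = 15: RHS = 13, y in [8, 9]  -> 2 point(s)
  x = 16: RHS = 15, y in [7, 10]  -> 2 point(s)
Affine points: 22. Add the point at infinity: total = 23.

#E(F_17) = 23


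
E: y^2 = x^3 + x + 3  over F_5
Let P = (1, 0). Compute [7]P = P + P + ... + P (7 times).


k = 7 = 111_2 (binary, LSB first: 111)
Double-and-add from P = (1, 0):
  bit 0 = 1: acc = O + (1, 0) = (1, 0)
  bit 1 = 1: acc = (1, 0) + O = (1, 0)
  bit 2 = 1: acc = (1, 0) + O = (1, 0)

7P = (1, 0)


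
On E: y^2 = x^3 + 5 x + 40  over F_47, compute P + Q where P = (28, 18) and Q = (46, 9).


P != Q, so use the chord formula.
s = (y2 - y1) / (x2 - x1) = (38) / (18) mod 47 = 23
x3 = s^2 - x1 - x2 mod 47 = 23^2 - 28 - 46 = 32
y3 = s (x1 - x3) - y1 mod 47 = 23 * (28 - 32) - 18 = 31

P + Q = (32, 31)


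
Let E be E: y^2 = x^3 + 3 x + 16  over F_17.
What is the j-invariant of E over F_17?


Delta = -16(4 a^3 + 27 b^2) mod 17 = 16
-1728 * (4 a)^3 = -1728 * (4*3)^3 mod 17 = 15
j = 15 * 16^(-1) mod 17 = 2

j = 2 (mod 17)


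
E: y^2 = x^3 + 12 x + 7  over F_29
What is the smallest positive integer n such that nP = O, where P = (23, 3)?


Compute successive multiples of P until we hit O:
  1P = (23, 3)
  2P = (6, 18)
  3P = (7, 17)
  4P = (12, 20)
  5P = (17, 22)
  6P = (24, 5)
  7P = (15, 13)
  8P = (27, 2)
  ... (continuing to 31P)
  31P = O

ord(P) = 31


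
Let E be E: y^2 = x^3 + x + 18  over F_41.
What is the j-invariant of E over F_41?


Delta = -16(4 a^3 + 27 b^2) mod 41 = 24
-1728 * (4 a)^3 = -1728 * (4*1)^3 mod 41 = 26
j = 26 * 24^(-1) mod 41 = 25

j = 25 (mod 41)


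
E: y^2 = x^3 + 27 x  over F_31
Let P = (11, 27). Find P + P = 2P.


Doubling: s = (3 x1^2 + a) / (2 y1)
s = (3*11^2 + 27) / (2*27) mod 31 = 21
x3 = s^2 - 2 x1 mod 31 = 21^2 - 2*11 = 16
y3 = s (x1 - x3) - y1 mod 31 = 21 * (11 - 16) - 27 = 23

2P = (16, 23)


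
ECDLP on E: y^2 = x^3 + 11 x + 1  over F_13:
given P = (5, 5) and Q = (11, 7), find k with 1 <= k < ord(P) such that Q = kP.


Enumerate multiples of P until we hit Q = (11, 7):
  1P = (5, 5)
  2P = (0, 12)
  3P = (11, 6)
  4P = (1, 0)
  5P = (11, 7)
Match found at i = 5.

k = 5


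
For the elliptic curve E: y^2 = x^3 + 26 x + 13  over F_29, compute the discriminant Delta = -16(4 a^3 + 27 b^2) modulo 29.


4 a^3 + 27 b^2 = 4*26^3 + 27*13^2 = 70304 + 4563 = 74867
Delta = -16 * (74867) = -1197872
Delta mod 29 = 2

Delta = 2 (mod 29)


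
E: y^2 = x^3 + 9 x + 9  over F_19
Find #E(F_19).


For each x in F_19, count y with y^2 = x^3 + 9 x + 9 mod 19:
  x = 0: RHS = 9, y in [3, 16]  -> 2 point(s)
  x = 1: RHS = 0, y in [0]  -> 1 point(s)
  x = 2: RHS = 16, y in [4, 15]  -> 2 point(s)
  x = 3: RHS = 6, y in [5, 14]  -> 2 point(s)
  x = 7: RHS = 16, y in [4, 15]  -> 2 point(s)
  x = 8: RHS = 4, y in [2, 17]  -> 2 point(s)
  x = 10: RHS = 16, y in [4, 15]  -> 2 point(s)
  x = 13: RHS = 5, y in [9, 10]  -> 2 point(s)
  x = 15: RHS = 4, y in [2, 17]  -> 2 point(s)
Affine points: 17. Add the point at infinity: total = 18.

#E(F_19) = 18


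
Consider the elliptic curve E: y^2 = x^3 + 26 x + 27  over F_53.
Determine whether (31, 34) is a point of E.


Check whether y^2 = x^3 + 26 x + 27 (mod 53) for (x, y) = (31, 34).
LHS: y^2 = 34^2 mod 53 = 43
RHS: x^3 + 26 x + 27 = 31^3 + 26*31 + 27 mod 53 = 43
LHS = RHS

Yes, on the curve


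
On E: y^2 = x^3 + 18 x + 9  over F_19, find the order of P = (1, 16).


Compute successive multiples of P until we hit O:
  1P = (1, 16)
  2P = (15, 14)
  3P = (10, 7)
  4P = (9, 11)
  5P = (18, 16)
  6P = (0, 3)
  7P = (16, 17)
  8P = (8, 0)
  ... (continuing to 16P)
  16P = O

ord(P) = 16


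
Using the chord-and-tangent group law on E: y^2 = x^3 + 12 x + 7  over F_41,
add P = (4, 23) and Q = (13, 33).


P != Q, so use the chord formula.
s = (y2 - y1) / (x2 - x1) = (10) / (9) mod 41 = 33
x3 = s^2 - x1 - x2 mod 41 = 33^2 - 4 - 13 = 6
y3 = s (x1 - x3) - y1 mod 41 = 33 * (4 - 6) - 23 = 34

P + Q = (6, 34)


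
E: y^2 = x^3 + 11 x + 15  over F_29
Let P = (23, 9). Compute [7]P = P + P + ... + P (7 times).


k = 7 = 111_2 (binary, LSB first: 111)
Double-and-add from P = (23, 9):
  bit 0 = 1: acc = O + (23, 9) = (23, 9)
  bit 1 = 1: acc = (23, 9) + (8, 8) = (2, 4)
  bit 2 = 1: acc = (2, 4) + (13, 21) = (8, 21)

7P = (8, 21)


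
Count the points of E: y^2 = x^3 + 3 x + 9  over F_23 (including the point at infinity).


For each x in F_23, count y with y^2 = x^3 + 3 x + 9 mod 23:
  x = 0: RHS = 9, y in [3, 20]  -> 2 point(s)
  x = 1: RHS = 13, y in [6, 17]  -> 2 point(s)
  x = 2: RHS = 0, y in [0]  -> 1 point(s)
  x = 4: RHS = 16, y in [4, 19]  -> 2 point(s)
  x = 6: RHS = 13, y in [6, 17]  -> 2 point(s)
  x = 8: RHS = 16, y in [4, 19]  -> 2 point(s)
  x = 9: RHS = 6, y in [11, 12]  -> 2 point(s)
  x = 10: RHS = 4, y in [2, 21]  -> 2 point(s)
  x = 11: RHS = 16, y in [4, 19]  -> 2 point(s)
  x = 12: RHS = 2, y in [5, 18]  -> 2 point(s)
  x = 14: RHS = 12, y in [9, 14]  -> 2 point(s)
  x = 15: RHS = 2, y in [5, 18]  -> 2 point(s)
  x = 16: RHS = 13, y in [6, 17]  -> 2 point(s)
  x = 19: RHS = 2, y in [5, 18]  -> 2 point(s)
  x = 21: RHS = 18, y in [8, 15]  -> 2 point(s)
Affine points: 29. Add the point at infinity: total = 30.

#E(F_23) = 30


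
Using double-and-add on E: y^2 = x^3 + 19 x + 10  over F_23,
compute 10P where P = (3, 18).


k = 10 = 1010_2 (binary, LSB first: 0101)
Double-and-add from P = (3, 18):
  bit 0 = 0: acc unchanged = O
  bit 1 = 1: acc = O + (17, 5) = (17, 5)
  bit 2 = 0: acc unchanged = (17, 5)
  bit 3 = 1: acc = (17, 5) + (13, 4) = (6, 15)

10P = (6, 15)


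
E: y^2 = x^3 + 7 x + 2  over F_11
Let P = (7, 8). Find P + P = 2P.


Doubling: s = (3 x1^2 + a) / (2 y1)
s = (3*7^2 + 7) / (2*8) mod 11 = 0
x3 = s^2 - 2 x1 mod 11 = 0^2 - 2*7 = 8
y3 = s (x1 - x3) - y1 mod 11 = 0 * (7 - 8) - 8 = 3

2P = (8, 3)


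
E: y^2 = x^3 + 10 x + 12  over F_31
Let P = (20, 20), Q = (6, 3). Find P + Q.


P != Q, so use the chord formula.
s = (y2 - y1) / (x2 - x1) = (14) / (17) mod 31 = 30
x3 = s^2 - x1 - x2 mod 31 = 30^2 - 20 - 6 = 6
y3 = s (x1 - x3) - y1 mod 31 = 30 * (20 - 6) - 20 = 28

P + Q = (6, 28)


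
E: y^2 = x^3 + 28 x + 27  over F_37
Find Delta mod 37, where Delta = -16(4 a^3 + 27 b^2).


4 a^3 + 27 b^2 = 4*28^3 + 27*27^2 = 87808 + 19683 = 107491
Delta = -16 * (107491) = -1719856
Delta mod 37 = 15

Delta = 15 (mod 37)


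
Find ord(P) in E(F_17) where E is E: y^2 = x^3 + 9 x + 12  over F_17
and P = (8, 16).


Compute successive multiples of P until we hit O:
  1P = (8, 16)
  2P = (16, 6)
  3P = (2, 2)
  4P = (3, 7)
  5P = (14, 14)
  6P = (14, 3)
  7P = (3, 10)
  8P = (2, 15)
  ... (continuing to 11P)
  11P = O

ord(P) = 11


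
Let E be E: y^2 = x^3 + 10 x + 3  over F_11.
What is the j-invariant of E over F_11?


Delta = -16(4 a^3 + 27 b^2) mod 11 = 4
-1728 * (4 a)^3 = -1728 * (4*10)^3 mod 11 = 9
j = 9 * 4^(-1) mod 11 = 5

j = 5 (mod 11)


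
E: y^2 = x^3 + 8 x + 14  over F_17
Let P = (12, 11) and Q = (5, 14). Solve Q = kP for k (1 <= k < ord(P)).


Enumerate multiples of P until we hit Q = (5, 14):
  1P = (12, 11)
  2P = (2, 2)
  3P = (5, 14)
Match found at i = 3.

k = 3


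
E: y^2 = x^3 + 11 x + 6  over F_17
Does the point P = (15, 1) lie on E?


Check whether y^2 = x^3 + 11 x + 6 (mod 17) for (x, y) = (15, 1).
LHS: y^2 = 1^2 mod 17 = 1
RHS: x^3 + 11 x + 6 = 15^3 + 11*15 + 6 mod 17 = 10
LHS != RHS

No, not on the curve


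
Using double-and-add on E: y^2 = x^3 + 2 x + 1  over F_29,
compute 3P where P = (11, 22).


k = 3 = 11_2 (binary, LSB first: 11)
Double-and-add from P = (11, 22):
  bit 0 = 1: acc = O + (11, 22) = (11, 22)
  bit 1 = 1: acc = (11, 22) + (3, 18) = (8, 23)

3P = (8, 23)


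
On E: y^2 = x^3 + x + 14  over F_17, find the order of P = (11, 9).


Compute successive multiples of P until we hit O:
  1P = (11, 9)
  2P = (10, 15)
  3P = (15, 15)
  4P = (6, 7)
  5P = (9, 2)
  6P = (5, 12)
  7P = (14, 1)
  8P = (1, 4)
  ... (continuing to 17P)
  17P = O

ord(P) = 17


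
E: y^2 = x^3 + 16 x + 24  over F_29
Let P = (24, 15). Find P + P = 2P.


Doubling: s = (3 x1^2 + a) / (2 y1)
s = (3*24^2 + 16) / (2*15) mod 29 = 4
x3 = s^2 - 2 x1 mod 29 = 4^2 - 2*24 = 26
y3 = s (x1 - x3) - y1 mod 29 = 4 * (24 - 26) - 15 = 6

2P = (26, 6)


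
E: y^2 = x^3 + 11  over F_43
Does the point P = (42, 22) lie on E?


Check whether y^2 = x^3 + 0 x + 11 (mod 43) for (x, y) = (42, 22).
LHS: y^2 = 22^2 mod 43 = 11
RHS: x^3 + 0 x + 11 = 42^3 + 0*42 + 11 mod 43 = 10
LHS != RHS

No, not on the curve


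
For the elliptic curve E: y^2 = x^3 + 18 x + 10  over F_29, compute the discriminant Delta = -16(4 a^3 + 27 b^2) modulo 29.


4 a^3 + 27 b^2 = 4*18^3 + 27*10^2 = 23328 + 2700 = 26028
Delta = -16 * (26028) = -416448
Delta mod 29 = 21

Delta = 21 (mod 29)


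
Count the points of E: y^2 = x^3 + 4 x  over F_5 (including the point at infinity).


For each x in F_5, count y with y^2 = x^3 + 4 x + 0 mod 5:
  x = 0: RHS = 0, y in [0]  -> 1 point(s)
  x = 1: RHS = 0, y in [0]  -> 1 point(s)
  x = 2: RHS = 1, y in [1, 4]  -> 2 point(s)
  x = 3: RHS = 4, y in [2, 3]  -> 2 point(s)
  x = 4: RHS = 0, y in [0]  -> 1 point(s)
Affine points: 7. Add the point at infinity: total = 8.

#E(F_5) = 8


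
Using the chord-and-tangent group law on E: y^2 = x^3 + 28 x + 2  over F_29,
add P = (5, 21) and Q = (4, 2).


P != Q, so use the chord formula.
s = (y2 - y1) / (x2 - x1) = (10) / (28) mod 29 = 19
x3 = s^2 - x1 - x2 mod 29 = 19^2 - 5 - 4 = 4
y3 = s (x1 - x3) - y1 mod 29 = 19 * (5 - 4) - 21 = 27

P + Q = (4, 27)


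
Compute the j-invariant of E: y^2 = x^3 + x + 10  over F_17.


Delta = -16(4 a^3 + 27 b^2) mod 17 = 1
-1728 * (4 a)^3 = -1728 * (4*1)^3 mod 17 = 10
j = 10 * 1^(-1) mod 17 = 10

j = 10 (mod 17)


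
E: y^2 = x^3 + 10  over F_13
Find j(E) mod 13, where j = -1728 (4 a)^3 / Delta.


Delta = -16(4 a^3 + 27 b^2) mod 13 = 12
-1728 * (4 a)^3 = -1728 * (4*0)^3 mod 13 = 0
j = 0 * 12^(-1) mod 13 = 0

j = 0 (mod 13)


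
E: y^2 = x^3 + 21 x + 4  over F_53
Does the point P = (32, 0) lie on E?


Check whether y^2 = x^3 + 21 x + 4 (mod 53) for (x, y) = (32, 0).
LHS: y^2 = 0^2 mod 53 = 0
RHS: x^3 + 21 x + 4 = 32^3 + 21*32 + 4 mod 53 = 1
LHS != RHS

No, not on the curve


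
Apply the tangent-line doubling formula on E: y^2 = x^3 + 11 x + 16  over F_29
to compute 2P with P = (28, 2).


Doubling: s = (3 x1^2 + a) / (2 y1)
s = (3*28^2 + 11) / (2*2) mod 29 = 18
x3 = s^2 - 2 x1 mod 29 = 18^2 - 2*28 = 7
y3 = s (x1 - x3) - y1 mod 29 = 18 * (28 - 7) - 2 = 28

2P = (7, 28)


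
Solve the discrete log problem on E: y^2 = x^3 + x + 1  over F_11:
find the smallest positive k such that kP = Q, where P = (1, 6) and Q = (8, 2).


Enumerate multiples of P until we hit Q = (8, 2):
  1P = (1, 6)
  2P = (3, 8)
  3P = (8, 9)
  4P = (6, 6)
  5P = (4, 5)
  6P = (0, 1)
  7P = (2, 0)
  8P = (0, 10)
  9P = (4, 6)
  10P = (6, 5)
  11P = (8, 2)
Match found at i = 11.

k = 11


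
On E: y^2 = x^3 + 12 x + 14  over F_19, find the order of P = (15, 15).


Compute successive multiples of P until we hit O:
  1P = (15, 15)
  2P = (12, 10)
  3P = (18, 18)
  4P = (6, 13)
  5P = (14, 0)
  6P = (6, 6)
  7P = (18, 1)
  8P = (12, 9)
  ... (continuing to 10P)
  10P = O

ord(P) = 10


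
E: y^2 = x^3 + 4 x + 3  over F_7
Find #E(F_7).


For each x in F_7, count y with y^2 = x^3 + 4 x + 3 mod 7:
  x = 1: RHS = 1, y in [1, 6]  -> 2 point(s)
  x = 3: RHS = 0, y in [0]  -> 1 point(s)
  x = 5: RHS = 1, y in [1, 6]  -> 2 point(s)
Affine points: 5. Add the point at infinity: total = 6.

#E(F_7) = 6


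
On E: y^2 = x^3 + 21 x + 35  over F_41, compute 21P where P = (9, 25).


k = 21 = 10101_2 (binary, LSB first: 10101)
Double-and-add from P = (9, 25):
  bit 0 = 1: acc = O + (9, 25) = (9, 25)
  bit 1 = 0: acc unchanged = (9, 25)
  bit 2 = 1: acc = (9, 25) + (23, 37) = (34, 18)
  bit 3 = 0: acc unchanged = (34, 18)
  bit 4 = 1: acc = (34, 18) + (37, 16) = (16, 11)

21P = (16, 11)


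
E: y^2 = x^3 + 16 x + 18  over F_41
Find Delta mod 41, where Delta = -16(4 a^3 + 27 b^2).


4 a^3 + 27 b^2 = 4*16^3 + 27*18^2 = 16384 + 8748 = 25132
Delta = -16 * (25132) = -402112
Delta mod 41 = 16

Delta = 16 (mod 41)


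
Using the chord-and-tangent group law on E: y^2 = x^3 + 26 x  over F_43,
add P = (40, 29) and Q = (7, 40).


P != Q, so use the chord formula.
s = (y2 - y1) / (x2 - x1) = (11) / (10) mod 43 = 14
x3 = s^2 - x1 - x2 mod 43 = 14^2 - 40 - 7 = 20
y3 = s (x1 - x3) - y1 mod 43 = 14 * (40 - 20) - 29 = 36

P + Q = (20, 36)


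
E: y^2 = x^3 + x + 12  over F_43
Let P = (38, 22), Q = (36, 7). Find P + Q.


P != Q, so use the chord formula.
s = (y2 - y1) / (x2 - x1) = (28) / (41) mod 43 = 29
x3 = s^2 - x1 - x2 mod 43 = 29^2 - 38 - 36 = 36
y3 = s (x1 - x3) - y1 mod 43 = 29 * (38 - 36) - 22 = 36

P + Q = (36, 36)


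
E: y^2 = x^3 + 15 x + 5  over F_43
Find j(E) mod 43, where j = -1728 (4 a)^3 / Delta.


Delta = -16(4 a^3 + 27 b^2) mod 43 = 25
-1728 * (4 a)^3 = -1728 * (4*15)^3 mod 43 = 41
j = 41 * 25^(-1) mod 43 = 24

j = 24 (mod 43)


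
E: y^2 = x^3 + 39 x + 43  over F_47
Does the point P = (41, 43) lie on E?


Check whether y^2 = x^3 + 39 x + 43 (mod 47) for (x, y) = (41, 43).
LHS: y^2 = 43^2 mod 47 = 16
RHS: x^3 + 39 x + 43 = 41^3 + 39*41 + 43 mod 47 = 16
LHS = RHS

Yes, on the curve


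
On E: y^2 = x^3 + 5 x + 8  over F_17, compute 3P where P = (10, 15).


k = 3 = 11_2 (binary, LSB first: 11)
Double-and-add from P = (10, 15):
  bit 0 = 1: acc = O + (10, 15) = (10, 15)
  bit 1 = 1: acc = (10, 15) + (13, 14) = (13, 3)

3P = (13, 3)


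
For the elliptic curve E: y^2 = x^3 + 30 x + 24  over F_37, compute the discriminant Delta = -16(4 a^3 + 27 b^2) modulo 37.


4 a^3 + 27 b^2 = 4*30^3 + 27*24^2 = 108000 + 15552 = 123552
Delta = -16 * (123552) = -1976832
Delta mod 37 = 4

Delta = 4 (mod 37)


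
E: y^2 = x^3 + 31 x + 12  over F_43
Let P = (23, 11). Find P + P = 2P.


Doubling: s = (3 x1^2 + a) / (2 y1)
s = (3*23^2 + 31) / (2*11) mod 43 = 11
x3 = s^2 - 2 x1 mod 43 = 11^2 - 2*23 = 32
y3 = s (x1 - x3) - y1 mod 43 = 11 * (23 - 32) - 11 = 19

2P = (32, 19)


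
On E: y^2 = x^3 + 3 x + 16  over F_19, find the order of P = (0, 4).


Compute successive multiples of P until we hit O:
  1P = (0, 4)
  2P = (4, 4)
  3P = (15, 15)
  4P = (8, 18)
  5P = (1, 18)
  6P = (5, 2)
  7P = (2, 12)
  8P = (14, 16)
  ... (continuing to 20P)
  20P = O

ord(P) = 20


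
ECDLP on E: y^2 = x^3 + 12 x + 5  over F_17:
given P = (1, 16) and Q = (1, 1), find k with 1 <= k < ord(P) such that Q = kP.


Enumerate multiples of P until we hit Q = (1, 1):
  1P = (1, 16)
  2P = (16, 3)
  3P = (4, 7)
  4P = (4, 10)
  5P = (16, 14)
  6P = (1, 1)
Match found at i = 6.

k = 6


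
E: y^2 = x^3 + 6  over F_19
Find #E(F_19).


For each x in F_19, count y with y^2 = x^3 + 0 x + 6 mod 19:
  x = 0: RHS = 6, y in [5, 14]  -> 2 point(s)
  x = 1: RHS = 7, y in [8, 11]  -> 2 point(s)
  x = 5: RHS = 17, y in [6, 13]  -> 2 point(s)
  x = 7: RHS = 7, y in [8, 11]  -> 2 point(s)
  x = 8: RHS = 5, y in [9, 10]  -> 2 point(s)
  x = 11: RHS = 7, y in [8, 11]  -> 2 point(s)
  x = 12: RHS = 5, y in [9, 10]  -> 2 point(s)
  x = 16: RHS = 17, y in [6, 13]  -> 2 point(s)
  x = 17: RHS = 17, y in [6, 13]  -> 2 point(s)
  x = 18: RHS = 5, y in [9, 10]  -> 2 point(s)
Affine points: 20. Add the point at infinity: total = 21.

#E(F_19) = 21


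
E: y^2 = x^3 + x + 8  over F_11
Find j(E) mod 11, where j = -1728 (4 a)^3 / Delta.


Delta = -16(4 a^3 + 27 b^2) mod 11 = 8
-1728 * (4 a)^3 = -1728 * (4*1)^3 mod 11 = 2
j = 2 * 8^(-1) mod 11 = 3

j = 3 (mod 11)


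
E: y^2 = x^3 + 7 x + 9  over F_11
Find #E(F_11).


For each x in F_11, count y with y^2 = x^3 + 7 x + 9 mod 11:
  x = 0: RHS = 9, y in [3, 8]  -> 2 point(s)
  x = 2: RHS = 9, y in [3, 8]  -> 2 point(s)
  x = 5: RHS = 4, y in [2, 9]  -> 2 point(s)
  x = 6: RHS = 3, y in [5, 6]  -> 2 point(s)
  x = 7: RHS = 5, y in [4, 7]  -> 2 point(s)
  x = 8: RHS = 5, y in [4, 7]  -> 2 point(s)
  x = 9: RHS = 9, y in [3, 8]  -> 2 point(s)
  x = 10: RHS = 1, y in [1, 10]  -> 2 point(s)
Affine points: 16. Add the point at infinity: total = 17.

#E(F_11) = 17


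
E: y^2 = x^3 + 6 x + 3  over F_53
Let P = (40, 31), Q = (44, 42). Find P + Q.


P != Q, so use the chord formula.
s = (y2 - y1) / (x2 - x1) = (11) / (4) mod 53 = 16
x3 = s^2 - x1 - x2 mod 53 = 16^2 - 40 - 44 = 13
y3 = s (x1 - x3) - y1 mod 53 = 16 * (40 - 13) - 31 = 30

P + Q = (13, 30)


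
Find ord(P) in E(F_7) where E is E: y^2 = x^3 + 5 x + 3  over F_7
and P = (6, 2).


Compute successive multiples of P until we hit O:
  1P = (6, 2)
  2P = (6, 5)
  3P = O

ord(P) = 3


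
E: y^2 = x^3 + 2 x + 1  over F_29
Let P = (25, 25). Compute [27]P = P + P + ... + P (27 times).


k = 27 = 11011_2 (binary, LSB first: 11011)
Double-and-add from P = (25, 25):
  bit 0 = 1: acc = O + (25, 25) = (25, 25)
  bit 1 = 1: acc = (25, 25) + (9, 20) = (19, 24)
  bit 2 = 0: acc unchanged = (19, 24)
  bit 3 = 1: acc = (19, 24) + (15, 19) = (2, 19)
  bit 4 = 1: acc = (2, 19) + (21, 13) = (11, 22)

27P = (11, 22)


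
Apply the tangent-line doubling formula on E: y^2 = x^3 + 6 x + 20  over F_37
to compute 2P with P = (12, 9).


Doubling: s = (3 x1^2 + a) / (2 y1)
s = (3*12^2 + 6) / (2*9) mod 37 = 12
x3 = s^2 - 2 x1 mod 37 = 12^2 - 2*12 = 9
y3 = s (x1 - x3) - y1 mod 37 = 12 * (12 - 9) - 9 = 27

2P = (9, 27)


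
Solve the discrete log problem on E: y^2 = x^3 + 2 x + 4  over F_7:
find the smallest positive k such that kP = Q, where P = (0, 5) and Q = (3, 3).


Enumerate multiples of P until we hit Q = (3, 3):
  1P = (0, 5)
  2P = (2, 3)
  3P = (6, 1)
  4P = (3, 4)
  5P = (1, 0)
  6P = (3, 3)
Match found at i = 6.

k = 6


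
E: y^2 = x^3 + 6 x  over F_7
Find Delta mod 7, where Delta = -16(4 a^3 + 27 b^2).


4 a^3 + 27 b^2 = 4*6^3 + 27*0^2 = 864 + 0 = 864
Delta = -16 * (864) = -13824
Delta mod 7 = 1

Delta = 1 (mod 7)


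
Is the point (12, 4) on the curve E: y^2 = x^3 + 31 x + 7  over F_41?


Check whether y^2 = x^3 + 31 x + 7 (mod 41) for (x, y) = (12, 4).
LHS: y^2 = 4^2 mod 41 = 16
RHS: x^3 + 31 x + 7 = 12^3 + 31*12 + 7 mod 41 = 16
LHS = RHS

Yes, on the curve


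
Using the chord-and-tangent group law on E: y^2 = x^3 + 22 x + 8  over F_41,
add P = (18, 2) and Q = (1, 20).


P != Q, so use the chord formula.
s = (y2 - y1) / (x2 - x1) = (18) / (24) mod 41 = 11
x3 = s^2 - x1 - x2 mod 41 = 11^2 - 18 - 1 = 20
y3 = s (x1 - x3) - y1 mod 41 = 11 * (18 - 20) - 2 = 17

P + Q = (20, 17)


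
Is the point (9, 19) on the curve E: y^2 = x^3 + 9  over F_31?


Check whether y^2 = x^3 + 0 x + 9 (mod 31) for (x, y) = (9, 19).
LHS: y^2 = 19^2 mod 31 = 20
RHS: x^3 + 0 x + 9 = 9^3 + 0*9 + 9 mod 31 = 25
LHS != RHS

No, not on the curve


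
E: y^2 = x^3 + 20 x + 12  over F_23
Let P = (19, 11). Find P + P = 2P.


Doubling: s = (3 x1^2 + a) / (2 y1)
s = (3*19^2 + 20) / (2*11) mod 23 = 1
x3 = s^2 - 2 x1 mod 23 = 1^2 - 2*19 = 9
y3 = s (x1 - x3) - y1 mod 23 = 1 * (19 - 9) - 11 = 22

2P = (9, 22)


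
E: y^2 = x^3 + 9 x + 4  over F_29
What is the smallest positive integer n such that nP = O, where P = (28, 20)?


Compute successive multiples of P until we hit O:
  1P = (28, 20)
  2P = (25, 7)
  3P = (27, 23)
  4P = (12, 19)
  5P = (12, 10)
  6P = (27, 6)
  7P = (25, 22)
  8P = (28, 9)
  ... (continuing to 9P)
  9P = O

ord(P) = 9


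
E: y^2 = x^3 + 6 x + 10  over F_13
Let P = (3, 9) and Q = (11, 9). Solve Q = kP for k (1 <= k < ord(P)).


Enumerate multiples of P until we hit Q = (11, 9):
  1P = (3, 9)
  2P = (10, 2)
  3P = (1, 2)
  4P = (5, 10)
  5P = (2, 11)
  6P = (12, 9)
  7P = (11, 4)
  8P = (0, 7)
  9P = (9, 0)
  10P = (0, 6)
  11P = (11, 9)
Match found at i = 11.

k = 11


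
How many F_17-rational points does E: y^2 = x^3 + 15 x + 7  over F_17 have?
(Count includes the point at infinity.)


For each x in F_17, count y with y^2 = x^3 + 15 x + 7 mod 17:
  x = 7: RHS = 13, y in [8, 9]  -> 2 point(s)
  x = 9: RHS = 4, y in [2, 15]  -> 2 point(s)
  x = 10: RHS = 1, y in [1, 16]  -> 2 point(s)
  x = 13: RHS = 2, y in [6, 11]  -> 2 point(s)
  x = 16: RHS = 8, y in [5, 12]  -> 2 point(s)
Affine points: 10. Add the point at infinity: total = 11.

#E(F_17) = 11


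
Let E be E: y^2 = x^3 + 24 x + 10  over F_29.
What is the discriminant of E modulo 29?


4 a^3 + 27 b^2 = 4*24^3 + 27*10^2 = 55296 + 2700 = 57996
Delta = -16 * (57996) = -927936
Delta mod 29 = 6

Delta = 6 (mod 29)


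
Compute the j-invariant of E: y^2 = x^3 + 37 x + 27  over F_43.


Delta = -16(4 a^3 + 27 b^2) mod 43 = 25
-1728 * (4 a)^3 = -1728 * (4*37)^3 mod 43 = 39
j = 39 * 25^(-1) mod 43 = 5

j = 5 (mod 43)


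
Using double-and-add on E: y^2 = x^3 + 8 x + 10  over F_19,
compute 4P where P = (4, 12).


k = 4 = 100_2 (binary, LSB first: 001)
Double-and-add from P = (4, 12):
  bit 0 = 0: acc unchanged = O
  bit 1 = 0: acc unchanged = O
  bit 2 = 1: acc = O + (1, 0) = (1, 0)

4P = (1, 0)


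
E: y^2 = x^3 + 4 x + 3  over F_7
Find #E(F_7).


For each x in F_7, count y with y^2 = x^3 + 4 x + 3 mod 7:
  x = 1: RHS = 1, y in [1, 6]  -> 2 point(s)
  x = 3: RHS = 0, y in [0]  -> 1 point(s)
  x = 5: RHS = 1, y in [1, 6]  -> 2 point(s)
Affine points: 5. Add the point at infinity: total = 6.

#E(F_7) = 6


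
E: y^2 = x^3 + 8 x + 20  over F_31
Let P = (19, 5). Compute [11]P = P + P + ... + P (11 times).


k = 11 = 1011_2 (binary, LSB first: 1101)
Double-and-add from P = (19, 5):
  bit 0 = 1: acc = O + (19, 5) = (19, 5)
  bit 1 = 1: acc = (19, 5) + (7, 27) = (23, 23)
  bit 2 = 0: acc unchanged = (23, 23)
  bit 3 = 1: acc = (23, 23) + (6, 25) = (21, 26)

11P = (21, 26)


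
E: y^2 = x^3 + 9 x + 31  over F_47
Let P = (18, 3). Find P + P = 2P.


Doubling: s = (3 x1^2 + a) / (2 y1)
s = (3*18^2 + 9) / (2*3) mod 47 = 46
x3 = s^2 - 2 x1 mod 47 = 46^2 - 2*18 = 12
y3 = s (x1 - x3) - y1 mod 47 = 46 * (18 - 12) - 3 = 38

2P = (12, 38)


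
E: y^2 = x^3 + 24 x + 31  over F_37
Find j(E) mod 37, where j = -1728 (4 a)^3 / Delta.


Delta = -16(4 a^3 + 27 b^2) mod 37 = 33
-1728 * (4 a)^3 = -1728 * (4*24)^3 mod 37 = 23
j = 23 * 33^(-1) mod 37 = 22

j = 22 (mod 37)


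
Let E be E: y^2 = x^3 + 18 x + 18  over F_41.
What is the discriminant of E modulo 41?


4 a^3 + 27 b^2 = 4*18^3 + 27*18^2 = 23328 + 8748 = 32076
Delta = -16 * (32076) = -513216
Delta mod 41 = 22

Delta = 22 (mod 41)


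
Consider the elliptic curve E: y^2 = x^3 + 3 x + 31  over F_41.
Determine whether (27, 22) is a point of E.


Check whether y^2 = x^3 + 3 x + 31 (mod 41) for (x, y) = (27, 22).
LHS: y^2 = 22^2 mod 41 = 33
RHS: x^3 + 3 x + 31 = 27^3 + 3*27 + 31 mod 41 = 33
LHS = RHS

Yes, on the curve


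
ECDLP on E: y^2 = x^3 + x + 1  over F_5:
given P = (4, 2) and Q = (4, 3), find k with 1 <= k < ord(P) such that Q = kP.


Enumerate multiples of P until we hit Q = (4, 3):
  1P = (4, 2)
  2P = (3, 4)
  3P = (2, 4)
  4P = (0, 4)
  5P = (0, 1)
  6P = (2, 1)
  7P = (3, 1)
  8P = (4, 3)
Match found at i = 8.

k = 8


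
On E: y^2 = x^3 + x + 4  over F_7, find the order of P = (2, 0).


Compute successive multiples of P until we hit O:
  1P = (2, 0)
  2P = O

ord(P) = 2


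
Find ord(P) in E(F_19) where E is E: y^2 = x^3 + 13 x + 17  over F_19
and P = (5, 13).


Compute successive multiples of P until we hit O:
  1P = (5, 13)
  2P = (10, 11)
  3P = (11, 16)
  4P = (8, 14)
  5P = (4, 0)
  6P = (8, 5)
  7P = (11, 3)
  8P = (10, 8)
  ... (continuing to 10P)
  10P = O

ord(P) = 10


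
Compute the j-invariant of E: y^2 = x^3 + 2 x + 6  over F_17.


Delta = -16(4 a^3 + 27 b^2) mod 17 = 1
-1728 * (4 a)^3 = -1728 * (4*2)^3 mod 17 = 12
j = 12 * 1^(-1) mod 17 = 12

j = 12 (mod 17)


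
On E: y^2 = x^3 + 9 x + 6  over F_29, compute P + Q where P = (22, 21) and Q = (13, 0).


P != Q, so use the chord formula.
s = (y2 - y1) / (x2 - x1) = (8) / (20) mod 29 = 12
x3 = s^2 - x1 - x2 mod 29 = 12^2 - 22 - 13 = 22
y3 = s (x1 - x3) - y1 mod 29 = 12 * (22 - 22) - 21 = 8

P + Q = (22, 8)


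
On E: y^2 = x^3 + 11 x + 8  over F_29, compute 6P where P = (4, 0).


k = 6 = 110_2 (binary, LSB first: 011)
Double-and-add from P = (4, 0):
  bit 0 = 0: acc unchanged = O
  bit 1 = 1: acc = O + O = O
  bit 2 = 1: acc = O + O = O

6P = O


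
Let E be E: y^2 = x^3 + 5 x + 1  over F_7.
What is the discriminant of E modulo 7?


4 a^3 + 27 b^2 = 4*5^3 + 27*1^2 = 500 + 27 = 527
Delta = -16 * (527) = -8432
Delta mod 7 = 3

Delta = 3 (mod 7)


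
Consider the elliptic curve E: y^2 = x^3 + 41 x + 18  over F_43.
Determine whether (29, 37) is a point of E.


Check whether y^2 = x^3 + 41 x + 18 (mod 43) for (x, y) = (29, 37).
LHS: y^2 = 37^2 mod 43 = 36
RHS: x^3 + 41 x + 18 = 29^3 + 41*29 + 18 mod 43 = 11
LHS != RHS

No, not on the curve


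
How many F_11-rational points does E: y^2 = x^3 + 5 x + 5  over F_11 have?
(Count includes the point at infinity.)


For each x in F_11, count y with y^2 = x^3 + 5 x + 5 mod 11:
  x = 0: RHS = 5, y in [4, 7]  -> 2 point(s)
  x = 1: RHS = 0, y in [0]  -> 1 point(s)
  x = 2: RHS = 1, y in [1, 10]  -> 2 point(s)
  x = 3: RHS = 3, y in [5, 6]  -> 2 point(s)
  x = 4: RHS = 1, y in [1, 10]  -> 2 point(s)
  x = 5: RHS = 1, y in [1, 10]  -> 2 point(s)
  x = 6: RHS = 9, y in [3, 8]  -> 2 point(s)
  x = 7: RHS = 9, y in [3, 8]  -> 2 point(s)
  x = 9: RHS = 9, y in [3, 8]  -> 2 point(s)
Affine points: 17. Add the point at infinity: total = 18.

#E(F_11) = 18


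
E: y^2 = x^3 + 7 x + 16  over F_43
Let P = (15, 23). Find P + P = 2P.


Doubling: s = (3 x1^2 + a) / (2 y1)
s = (3*15^2 + 7) / (2*23) mod 43 = 41
x3 = s^2 - 2 x1 mod 43 = 41^2 - 2*15 = 17
y3 = s (x1 - x3) - y1 mod 43 = 41 * (15 - 17) - 23 = 24

2P = (17, 24)


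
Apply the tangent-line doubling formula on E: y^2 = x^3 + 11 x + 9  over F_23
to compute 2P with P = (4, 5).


Doubling: s = (3 x1^2 + a) / (2 y1)
s = (3*4^2 + 11) / (2*5) mod 23 = 22
x3 = s^2 - 2 x1 mod 23 = 22^2 - 2*4 = 16
y3 = s (x1 - x3) - y1 mod 23 = 22 * (4 - 16) - 5 = 7

2P = (16, 7)


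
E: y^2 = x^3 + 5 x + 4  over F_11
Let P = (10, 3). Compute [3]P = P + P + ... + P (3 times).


k = 3 = 11_2 (binary, LSB first: 11)
Double-and-add from P = (10, 3):
  bit 0 = 1: acc = O + (10, 3) = (10, 3)
  bit 1 = 1: acc = (10, 3) + (5, 0) = (10, 8)

3P = (10, 8)


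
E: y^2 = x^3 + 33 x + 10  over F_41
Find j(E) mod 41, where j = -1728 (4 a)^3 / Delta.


Delta = -16(4 a^3 + 27 b^2) mod 41 = 23
-1728 * (4 a)^3 = -1728 * (4*33)^3 mod 41 = 13
j = 13 * 23^(-1) mod 41 = 38

j = 38 (mod 41)


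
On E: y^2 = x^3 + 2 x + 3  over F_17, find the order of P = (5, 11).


Compute successive multiples of P until we hit O:
  1P = (5, 11)
  2P = (15, 5)
  3P = (13, 4)
  4P = (8, 15)
  5P = (2, 10)
  6P = (12, 15)
  7P = (9, 11)
  8P = (3, 6)
  ... (continuing to 22P)
  22P = O

ord(P) = 22


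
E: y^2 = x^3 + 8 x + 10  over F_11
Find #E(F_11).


For each x in F_11, count y with y^2 = x^3 + 8 x + 10 mod 11:
  x = 2: RHS = 1, y in [1, 10]  -> 2 point(s)
  x = 8: RHS = 3, y in [5, 6]  -> 2 point(s)
  x = 10: RHS = 1, y in [1, 10]  -> 2 point(s)
Affine points: 6. Add the point at infinity: total = 7.

#E(F_11) = 7


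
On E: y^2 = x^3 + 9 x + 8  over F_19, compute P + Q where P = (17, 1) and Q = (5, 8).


P != Q, so use the chord formula.
s = (y2 - y1) / (x2 - x1) = (7) / (7) mod 19 = 1
x3 = s^2 - x1 - x2 mod 19 = 1^2 - 17 - 5 = 17
y3 = s (x1 - x3) - y1 mod 19 = 1 * (17 - 17) - 1 = 18

P + Q = (17, 18)


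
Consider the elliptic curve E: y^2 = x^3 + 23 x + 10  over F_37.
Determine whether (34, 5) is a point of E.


Check whether y^2 = x^3 + 23 x + 10 (mod 37) for (x, y) = (34, 5).
LHS: y^2 = 5^2 mod 37 = 25
RHS: x^3 + 23 x + 10 = 34^3 + 23*34 + 10 mod 37 = 25
LHS = RHS

Yes, on the curve


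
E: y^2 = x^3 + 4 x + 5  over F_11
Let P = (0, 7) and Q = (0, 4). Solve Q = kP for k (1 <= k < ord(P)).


Enumerate multiples of P until we hit Q = (0, 4):
  1P = (0, 7)
  2P = (3, 0)
  3P = (0, 4)
Match found at i = 3.

k = 3


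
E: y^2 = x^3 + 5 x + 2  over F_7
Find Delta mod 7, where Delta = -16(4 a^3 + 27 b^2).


4 a^3 + 27 b^2 = 4*5^3 + 27*2^2 = 500 + 108 = 608
Delta = -16 * (608) = -9728
Delta mod 7 = 2

Delta = 2 (mod 7)


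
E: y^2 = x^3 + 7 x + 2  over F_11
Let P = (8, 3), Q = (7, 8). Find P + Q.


P != Q, so use the chord formula.
s = (y2 - y1) / (x2 - x1) = (5) / (10) mod 11 = 6
x3 = s^2 - x1 - x2 mod 11 = 6^2 - 8 - 7 = 10
y3 = s (x1 - x3) - y1 mod 11 = 6 * (8 - 10) - 3 = 7

P + Q = (10, 7)


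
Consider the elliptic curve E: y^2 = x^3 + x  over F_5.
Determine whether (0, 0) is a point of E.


Check whether y^2 = x^3 + 1 x + 0 (mod 5) for (x, y) = (0, 0).
LHS: y^2 = 0^2 mod 5 = 0
RHS: x^3 + 1 x + 0 = 0^3 + 1*0 + 0 mod 5 = 0
LHS = RHS

Yes, on the curve


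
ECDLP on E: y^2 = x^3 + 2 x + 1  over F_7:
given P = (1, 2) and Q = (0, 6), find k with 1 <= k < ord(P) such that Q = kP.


Enumerate multiples of P until we hit Q = (0, 6):
  1P = (1, 2)
  2P = (0, 1)
  3P = (0, 6)
Match found at i = 3.

k = 3


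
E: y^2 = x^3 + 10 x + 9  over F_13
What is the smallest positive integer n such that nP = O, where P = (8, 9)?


Compute successive multiples of P until we hit O:
  1P = (8, 9)
  2P = (0, 10)
  3P = (4, 10)
  4P = (10, 11)
  5P = (9, 3)
  6P = (6, 5)
  7P = (3, 1)
  8P = (3, 12)
  ... (continuing to 15P)
  15P = O

ord(P) = 15


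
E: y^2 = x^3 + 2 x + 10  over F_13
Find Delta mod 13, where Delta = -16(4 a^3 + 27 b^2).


4 a^3 + 27 b^2 = 4*2^3 + 27*10^2 = 32 + 2700 = 2732
Delta = -16 * (2732) = -43712
Delta mod 13 = 7

Delta = 7 (mod 13)


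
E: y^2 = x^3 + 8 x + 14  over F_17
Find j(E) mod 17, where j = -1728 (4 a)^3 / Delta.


Delta = -16(4 a^3 + 27 b^2) mod 17 = 13
-1728 * (4 a)^3 = -1728 * (4*8)^3 mod 17 = 3
j = 3 * 13^(-1) mod 17 = 12

j = 12 (mod 17)


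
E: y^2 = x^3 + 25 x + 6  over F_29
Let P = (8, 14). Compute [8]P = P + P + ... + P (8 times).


k = 8 = 1000_2 (binary, LSB first: 0001)
Double-and-add from P = (8, 14):
  bit 0 = 0: acc unchanged = O
  bit 1 = 0: acc unchanged = O
  bit 2 = 0: acc unchanged = O
  bit 3 = 1: acc = O + (16, 6) = (16, 6)

8P = (16, 6)


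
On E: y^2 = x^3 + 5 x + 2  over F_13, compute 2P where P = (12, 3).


Doubling: s = (3 x1^2 + a) / (2 y1)
s = (3*12^2 + 5) / (2*3) mod 13 = 10
x3 = s^2 - 2 x1 mod 13 = 10^2 - 2*12 = 11
y3 = s (x1 - x3) - y1 mod 13 = 10 * (12 - 11) - 3 = 7

2P = (11, 7)


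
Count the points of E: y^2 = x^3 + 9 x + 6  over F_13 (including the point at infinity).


For each x in F_13, count y with y^2 = x^3 + 9 x + 6 mod 13:
  x = 1: RHS = 3, y in [4, 9]  -> 2 point(s)
  x = 6: RHS = 3, y in [4, 9]  -> 2 point(s)
  x = 7: RHS = 9, y in [3, 10]  -> 2 point(s)
  x = 9: RHS = 10, y in [6, 7]  -> 2 point(s)
  x = 10: RHS = 4, y in [2, 11]  -> 2 point(s)
  x = 12: RHS = 9, y in [3, 10]  -> 2 point(s)
Affine points: 12. Add the point at infinity: total = 13.

#E(F_13) = 13


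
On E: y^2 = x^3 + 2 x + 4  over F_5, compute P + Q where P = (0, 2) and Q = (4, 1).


P != Q, so use the chord formula.
s = (y2 - y1) / (x2 - x1) = (4) / (4) mod 5 = 1
x3 = s^2 - x1 - x2 mod 5 = 1^2 - 0 - 4 = 2
y3 = s (x1 - x3) - y1 mod 5 = 1 * (0 - 2) - 2 = 1

P + Q = (2, 1)


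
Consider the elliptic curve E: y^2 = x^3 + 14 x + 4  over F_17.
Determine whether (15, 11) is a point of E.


Check whether y^2 = x^3 + 14 x + 4 (mod 17) for (x, y) = (15, 11).
LHS: y^2 = 11^2 mod 17 = 2
RHS: x^3 + 14 x + 4 = 15^3 + 14*15 + 4 mod 17 = 2
LHS = RHS

Yes, on the curve


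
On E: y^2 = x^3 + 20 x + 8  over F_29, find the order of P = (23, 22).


Compute successive multiples of P until we hit O:
  1P = (23, 22)
  2P = (8, 19)
  3P = (5, 28)
  4P = (14, 4)
  5P = (25, 3)
  6P = (6, 5)
  7P = (1, 0)
  8P = (6, 24)
  ... (continuing to 14P)
  14P = O

ord(P) = 14


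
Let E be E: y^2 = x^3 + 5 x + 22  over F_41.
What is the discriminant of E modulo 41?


4 a^3 + 27 b^2 = 4*5^3 + 27*22^2 = 500 + 13068 = 13568
Delta = -16 * (13568) = -217088
Delta mod 41 = 7

Delta = 7 (mod 41)


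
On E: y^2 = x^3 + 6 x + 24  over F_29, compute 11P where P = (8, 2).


k = 11 = 1011_2 (binary, LSB first: 1101)
Double-and-add from P = (8, 2):
  bit 0 = 1: acc = O + (8, 2) = (8, 2)
  bit 1 = 1: acc = (8, 2) + (20, 13) = (25, 9)
  bit 2 = 0: acc unchanged = (25, 9)
  bit 3 = 1: acc = (25, 9) + (15, 3) = (23, 27)

11P = (23, 27)


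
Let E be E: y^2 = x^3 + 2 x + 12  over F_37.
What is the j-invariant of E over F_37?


Delta = -16(4 a^3 + 27 b^2) mod 37 = 32
-1728 * (4 a)^3 = -1728 * (4*2)^3 mod 37 = 8
j = 8 * 32^(-1) mod 37 = 28

j = 28 (mod 37)


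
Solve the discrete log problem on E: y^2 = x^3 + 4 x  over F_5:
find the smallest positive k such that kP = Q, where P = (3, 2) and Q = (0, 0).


Enumerate multiples of P until we hit Q = (0, 0):
  1P = (3, 2)
  2P = (0, 0)
Match found at i = 2.

k = 2


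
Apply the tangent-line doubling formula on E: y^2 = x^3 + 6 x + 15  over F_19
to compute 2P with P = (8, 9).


Doubling: s = (3 x1^2 + a) / (2 y1)
s = (3*8^2 + 6) / (2*9) mod 19 = 11
x3 = s^2 - 2 x1 mod 19 = 11^2 - 2*8 = 10
y3 = s (x1 - x3) - y1 mod 19 = 11 * (8 - 10) - 9 = 7

2P = (10, 7)


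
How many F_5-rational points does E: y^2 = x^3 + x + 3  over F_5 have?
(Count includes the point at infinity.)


For each x in F_5, count y with y^2 = x^3 + 1 x + 3 mod 5:
  x = 1: RHS = 0, y in [0]  -> 1 point(s)
  x = 4: RHS = 1, y in [1, 4]  -> 2 point(s)
Affine points: 3. Add the point at infinity: total = 4.

#E(F_5) = 4
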